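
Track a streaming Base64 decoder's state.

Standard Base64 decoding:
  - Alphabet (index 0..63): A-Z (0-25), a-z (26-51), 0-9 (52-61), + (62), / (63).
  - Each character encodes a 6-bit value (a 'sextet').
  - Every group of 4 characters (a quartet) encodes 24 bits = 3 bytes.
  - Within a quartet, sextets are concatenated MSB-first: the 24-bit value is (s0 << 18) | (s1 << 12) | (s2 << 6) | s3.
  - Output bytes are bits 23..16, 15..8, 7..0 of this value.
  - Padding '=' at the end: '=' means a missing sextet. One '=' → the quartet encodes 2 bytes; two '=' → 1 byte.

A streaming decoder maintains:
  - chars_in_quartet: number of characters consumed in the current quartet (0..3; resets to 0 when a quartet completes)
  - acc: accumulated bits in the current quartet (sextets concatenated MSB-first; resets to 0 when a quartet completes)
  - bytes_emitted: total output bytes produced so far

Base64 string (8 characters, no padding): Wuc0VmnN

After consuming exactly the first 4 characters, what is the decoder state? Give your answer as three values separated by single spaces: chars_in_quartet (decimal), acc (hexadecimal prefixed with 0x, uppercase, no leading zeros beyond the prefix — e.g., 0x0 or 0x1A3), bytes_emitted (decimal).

After char 0 ('W'=22): chars_in_quartet=1 acc=0x16 bytes_emitted=0
After char 1 ('u'=46): chars_in_quartet=2 acc=0x5AE bytes_emitted=0
After char 2 ('c'=28): chars_in_quartet=3 acc=0x16B9C bytes_emitted=0
After char 3 ('0'=52): chars_in_quartet=4 acc=0x5AE734 -> emit 5A E7 34, reset; bytes_emitted=3

Answer: 0 0x0 3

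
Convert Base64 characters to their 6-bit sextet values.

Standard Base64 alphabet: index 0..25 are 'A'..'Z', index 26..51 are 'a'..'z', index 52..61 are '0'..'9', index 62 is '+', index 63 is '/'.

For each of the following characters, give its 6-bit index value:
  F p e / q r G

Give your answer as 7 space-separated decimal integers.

'F': A..Z range, ord('F') − ord('A') = 5
'p': a..z range, 26 + ord('p') − ord('a') = 41
'e': a..z range, 26 + ord('e') − ord('a') = 30
'/': index 63
'q': a..z range, 26 + ord('q') − ord('a') = 42
'r': a..z range, 26 + ord('r') − ord('a') = 43
'G': A..Z range, ord('G') − ord('A') = 6

Answer: 5 41 30 63 42 43 6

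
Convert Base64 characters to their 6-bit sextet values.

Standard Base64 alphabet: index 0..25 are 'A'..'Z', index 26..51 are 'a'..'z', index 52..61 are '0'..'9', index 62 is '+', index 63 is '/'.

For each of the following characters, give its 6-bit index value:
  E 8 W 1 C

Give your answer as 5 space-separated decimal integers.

'E': A..Z range, ord('E') − ord('A') = 4
'8': 0..9 range, 52 + ord('8') − ord('0') = 60
'W': A..Z range, ord('W') − ord('A') = 22
'1': 0..9 range, 52 + ord('1') − ord('0') = 53
'C': A..Z range, ord('C') − ord('A') = 2

Answer: 4 60 22 53 2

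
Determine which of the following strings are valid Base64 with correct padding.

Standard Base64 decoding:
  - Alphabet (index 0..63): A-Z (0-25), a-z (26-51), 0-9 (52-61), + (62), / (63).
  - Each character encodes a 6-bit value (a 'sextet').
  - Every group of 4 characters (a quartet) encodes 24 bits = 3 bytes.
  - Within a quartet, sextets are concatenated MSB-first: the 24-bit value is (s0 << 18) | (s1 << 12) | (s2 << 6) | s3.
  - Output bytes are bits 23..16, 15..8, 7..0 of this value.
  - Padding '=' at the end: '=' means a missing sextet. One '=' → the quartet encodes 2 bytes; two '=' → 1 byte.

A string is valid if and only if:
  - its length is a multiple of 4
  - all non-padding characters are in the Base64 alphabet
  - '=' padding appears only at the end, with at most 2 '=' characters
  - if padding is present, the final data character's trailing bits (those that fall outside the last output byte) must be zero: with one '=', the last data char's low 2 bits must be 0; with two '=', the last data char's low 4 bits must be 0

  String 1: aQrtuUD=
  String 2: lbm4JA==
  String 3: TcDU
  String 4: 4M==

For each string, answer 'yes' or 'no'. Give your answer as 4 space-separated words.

String 1: 'aQrtuUD=' → invalid (bad trailing bits)
String 2: 'lbm4JA==' → valid
String 3: 'TcDU' → valid
String 4: '4M==' → invalid (bad trailing bits)

Answer: no yes yes no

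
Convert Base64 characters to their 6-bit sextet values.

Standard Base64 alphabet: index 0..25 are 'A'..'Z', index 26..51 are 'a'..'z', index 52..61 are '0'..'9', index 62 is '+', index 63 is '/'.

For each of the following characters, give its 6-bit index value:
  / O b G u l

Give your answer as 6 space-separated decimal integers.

Answer: 63 14 27 6 46 37

Derivation:
'/': index 63
'O': A..Z range, ord('O') − ord('A') = 14
'b': a..z range, 26 + ord('b') − ord('a') = 27
'G': A..Z range, ord('G') − ord('A') = 6
'u': a..z range, 26 + ord('u') − ord('a') = 46
'l': a..z range, 26 + ord('l') − ord('a') = 37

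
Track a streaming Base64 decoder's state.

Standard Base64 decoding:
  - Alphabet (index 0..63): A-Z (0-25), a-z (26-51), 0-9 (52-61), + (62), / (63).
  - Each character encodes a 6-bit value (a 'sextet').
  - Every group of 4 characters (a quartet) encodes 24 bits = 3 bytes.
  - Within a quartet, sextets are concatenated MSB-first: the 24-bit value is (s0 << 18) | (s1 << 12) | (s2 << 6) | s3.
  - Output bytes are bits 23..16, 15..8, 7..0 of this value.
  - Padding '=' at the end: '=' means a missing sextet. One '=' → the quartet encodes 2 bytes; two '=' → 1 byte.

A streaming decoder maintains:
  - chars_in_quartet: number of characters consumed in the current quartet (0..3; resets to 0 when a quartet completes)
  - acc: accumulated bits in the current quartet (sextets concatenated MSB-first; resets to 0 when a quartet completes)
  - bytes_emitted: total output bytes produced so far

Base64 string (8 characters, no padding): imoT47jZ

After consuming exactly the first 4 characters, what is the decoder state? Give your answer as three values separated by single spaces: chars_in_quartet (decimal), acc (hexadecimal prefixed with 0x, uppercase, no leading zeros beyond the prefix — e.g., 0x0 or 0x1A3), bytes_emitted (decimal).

Answer: 0 0x0 3

Derivation:
After char 0 ('i'=34): chars_in_quartet=1 acc=0x22 bytes_emitted=0
After char 1 ('m'=38): chars_in_quartet=2 acc=0x8A6 bytes_emitted=0
After char 2 ('o'=40): chars_in_quartet=3 acc=0x229A8 bytes_emitted=0
After char 3 ('T'=19): chars_in_quartet=4 acc=0x8A6A13 -> emit 8A 6A 13, reset; bytes_emitted=3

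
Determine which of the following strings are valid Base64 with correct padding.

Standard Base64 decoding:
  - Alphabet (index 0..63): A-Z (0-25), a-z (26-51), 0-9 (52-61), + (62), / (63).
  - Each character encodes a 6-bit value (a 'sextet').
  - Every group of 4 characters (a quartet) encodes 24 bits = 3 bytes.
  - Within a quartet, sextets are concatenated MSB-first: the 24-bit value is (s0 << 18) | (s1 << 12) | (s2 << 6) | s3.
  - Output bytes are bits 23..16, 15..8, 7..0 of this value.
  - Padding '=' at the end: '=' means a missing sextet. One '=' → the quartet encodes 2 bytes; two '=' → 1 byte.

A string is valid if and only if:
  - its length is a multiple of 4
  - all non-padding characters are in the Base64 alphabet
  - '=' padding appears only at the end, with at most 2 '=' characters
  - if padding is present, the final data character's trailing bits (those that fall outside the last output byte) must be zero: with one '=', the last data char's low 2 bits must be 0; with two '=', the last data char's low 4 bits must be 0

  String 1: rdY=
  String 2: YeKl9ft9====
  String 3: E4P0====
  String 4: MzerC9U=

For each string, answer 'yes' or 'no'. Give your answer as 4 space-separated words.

Answer: yes no no yes

Derivation:
String 1: 'rdY=' → valid
String 2: 'YeKl9ft9====' → invalid (4 pad chars (max 2))
String 3: 'E4P0====' → invalid (4 pad chars (max 2))
String 4: 'MzerC9U=' → valid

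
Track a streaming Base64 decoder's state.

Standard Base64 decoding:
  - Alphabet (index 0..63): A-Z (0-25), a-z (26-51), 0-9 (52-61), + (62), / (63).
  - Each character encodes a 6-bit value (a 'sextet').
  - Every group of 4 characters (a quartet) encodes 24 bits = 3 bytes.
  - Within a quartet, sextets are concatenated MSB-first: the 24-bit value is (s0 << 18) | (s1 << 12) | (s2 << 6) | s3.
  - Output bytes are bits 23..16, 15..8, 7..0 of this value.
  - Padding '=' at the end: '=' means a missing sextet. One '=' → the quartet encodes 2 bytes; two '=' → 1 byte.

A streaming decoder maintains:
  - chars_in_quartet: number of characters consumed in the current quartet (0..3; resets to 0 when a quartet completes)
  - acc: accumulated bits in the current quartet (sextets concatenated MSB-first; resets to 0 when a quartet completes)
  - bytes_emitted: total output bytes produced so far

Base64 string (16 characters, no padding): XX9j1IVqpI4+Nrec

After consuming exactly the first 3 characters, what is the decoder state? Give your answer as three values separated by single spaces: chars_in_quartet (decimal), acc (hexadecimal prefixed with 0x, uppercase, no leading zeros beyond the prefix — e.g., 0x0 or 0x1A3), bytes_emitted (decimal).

After char 0 ('X'=23): chars_in_quartet=1 acc=0x17 bytes_emitted=0
After char 1 ('X'=23): chars_in_quartet=2 acc=0x5D7 bytes_emitted=0
After char 2 ('9'=61): chars_in_quartet=3 acc=0x175FD bytes_emitted=0

Answer: 3 0x175FD 0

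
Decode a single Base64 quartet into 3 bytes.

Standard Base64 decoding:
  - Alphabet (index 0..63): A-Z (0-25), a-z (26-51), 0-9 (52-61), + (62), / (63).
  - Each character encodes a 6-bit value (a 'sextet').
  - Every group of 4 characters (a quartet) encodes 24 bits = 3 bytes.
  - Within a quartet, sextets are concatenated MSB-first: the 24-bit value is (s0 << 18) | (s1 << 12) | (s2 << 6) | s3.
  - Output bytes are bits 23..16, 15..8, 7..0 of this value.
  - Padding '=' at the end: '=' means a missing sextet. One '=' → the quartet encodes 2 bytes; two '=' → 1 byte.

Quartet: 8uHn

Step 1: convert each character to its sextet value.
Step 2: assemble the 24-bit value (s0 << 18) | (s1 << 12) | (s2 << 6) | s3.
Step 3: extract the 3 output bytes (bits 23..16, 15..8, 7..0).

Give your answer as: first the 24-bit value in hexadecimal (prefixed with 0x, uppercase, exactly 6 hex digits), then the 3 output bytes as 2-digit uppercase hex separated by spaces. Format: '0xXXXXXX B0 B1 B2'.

Answer: 0xF2E1E7 F2 E1 E7

Derivation:
Sextets: 8=60, u=46, H=7, n=39
24-bit: (60<<18) | (46<<12) | (7<<6) | 39
      = 0xF00000 | 0x02E000 | 0x0001C0 | 0x000027
      = 0xF2E1E7
Bytes: (v>>16)&0xFF=F2, (v>>8)&0xFF=E1, v&0xFF=E7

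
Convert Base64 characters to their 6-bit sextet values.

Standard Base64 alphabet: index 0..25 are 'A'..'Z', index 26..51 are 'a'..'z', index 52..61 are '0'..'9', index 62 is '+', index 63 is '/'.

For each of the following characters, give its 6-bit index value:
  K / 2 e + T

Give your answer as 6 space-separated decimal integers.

'K': A..Z range, ord('K') − ord('A') = 10
'/': index 63
'2': 0..9 range, 52 + ord('2') − ord('0') = 54
'e': a..z range, 26 + ord('e') − ord('a') = 30
'+': index 62
'T': A..Z range, ord('T') − ord('A') = 19

Answer: 10 63 54 30 62 19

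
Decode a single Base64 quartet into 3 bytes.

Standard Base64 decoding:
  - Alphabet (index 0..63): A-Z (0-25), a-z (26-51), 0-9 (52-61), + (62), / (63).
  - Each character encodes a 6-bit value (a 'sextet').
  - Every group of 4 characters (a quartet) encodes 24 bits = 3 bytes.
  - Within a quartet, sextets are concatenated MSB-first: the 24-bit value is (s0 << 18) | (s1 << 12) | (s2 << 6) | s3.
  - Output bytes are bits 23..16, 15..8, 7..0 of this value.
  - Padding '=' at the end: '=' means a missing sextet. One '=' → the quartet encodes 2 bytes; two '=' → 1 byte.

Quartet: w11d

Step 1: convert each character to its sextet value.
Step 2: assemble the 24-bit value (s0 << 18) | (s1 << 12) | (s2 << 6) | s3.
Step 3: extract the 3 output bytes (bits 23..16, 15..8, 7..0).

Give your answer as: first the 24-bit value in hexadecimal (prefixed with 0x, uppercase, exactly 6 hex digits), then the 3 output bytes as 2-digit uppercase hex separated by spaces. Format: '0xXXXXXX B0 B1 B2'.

Answer: 0xC35D5D C3 5D 5D

Derivation:
Sextets: w=48, 1=53, 1=53, d=29
24-bit: (48<<18) | (53<<12) | (53<<6) | 29
      = 0xC00000 | 0x035000 | 0x000D40 | 0x00001D
      = 0xC35D5D
Bytes: (v>>16)&0xFF=C3, (v>>8)&0xFF=5D, v&0xFF=5D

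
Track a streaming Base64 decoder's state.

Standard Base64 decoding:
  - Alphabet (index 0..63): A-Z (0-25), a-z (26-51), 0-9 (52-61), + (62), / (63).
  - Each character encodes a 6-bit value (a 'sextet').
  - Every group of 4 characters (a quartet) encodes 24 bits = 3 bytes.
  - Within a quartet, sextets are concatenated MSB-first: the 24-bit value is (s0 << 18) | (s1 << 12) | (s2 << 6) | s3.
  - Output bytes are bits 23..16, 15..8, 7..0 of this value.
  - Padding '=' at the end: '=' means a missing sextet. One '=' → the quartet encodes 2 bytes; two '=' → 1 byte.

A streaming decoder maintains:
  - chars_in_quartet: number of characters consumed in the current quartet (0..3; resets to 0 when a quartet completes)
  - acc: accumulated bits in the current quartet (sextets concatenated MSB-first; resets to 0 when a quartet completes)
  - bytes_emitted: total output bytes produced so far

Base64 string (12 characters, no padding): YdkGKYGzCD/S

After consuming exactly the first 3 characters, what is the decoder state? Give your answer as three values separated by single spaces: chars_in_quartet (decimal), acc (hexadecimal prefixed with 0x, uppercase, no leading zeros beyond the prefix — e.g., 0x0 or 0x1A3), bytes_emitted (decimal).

Answer: 3 0x18764 0

Derivation:
After char 0 ('Y'=24): chars_in_quartet=1 acc=0x18 bytes_emitted=0
After char 1 ('d'=29): chars_in_quartet=2 acc=0x61D bytes_emitted=0
After char 2 ('k'=36): chars_in_quartet=3 acc=0x18764 bytes_emitted=0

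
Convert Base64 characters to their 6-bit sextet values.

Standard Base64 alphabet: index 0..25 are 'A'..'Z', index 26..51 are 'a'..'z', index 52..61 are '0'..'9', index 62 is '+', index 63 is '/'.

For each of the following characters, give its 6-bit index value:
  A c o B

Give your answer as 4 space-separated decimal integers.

Answer: 0 28 40 1

Derivation:
'A': A..Z range, ord('A') − ord('A') = 0
'c': a..z range, 26 + ord('c') − ord('a') = 28
'o': a..z range, 26 + ord('o') − ord('a') = 40
'B': A..Z range, ord('B') − ord('A') = 1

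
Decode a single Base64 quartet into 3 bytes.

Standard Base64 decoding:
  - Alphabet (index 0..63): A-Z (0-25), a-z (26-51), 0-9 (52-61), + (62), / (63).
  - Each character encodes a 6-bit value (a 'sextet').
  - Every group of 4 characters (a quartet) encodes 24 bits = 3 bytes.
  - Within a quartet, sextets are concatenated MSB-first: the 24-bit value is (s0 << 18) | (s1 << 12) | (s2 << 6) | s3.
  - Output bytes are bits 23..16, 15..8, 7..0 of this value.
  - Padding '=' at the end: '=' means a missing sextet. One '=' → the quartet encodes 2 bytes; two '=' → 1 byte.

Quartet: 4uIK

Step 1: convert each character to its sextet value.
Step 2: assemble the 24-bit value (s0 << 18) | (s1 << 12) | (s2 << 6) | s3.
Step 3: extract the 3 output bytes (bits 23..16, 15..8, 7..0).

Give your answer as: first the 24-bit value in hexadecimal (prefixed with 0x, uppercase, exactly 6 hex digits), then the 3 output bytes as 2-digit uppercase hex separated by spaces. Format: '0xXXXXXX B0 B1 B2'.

Answer: 0xE2E20A E2 E2 0A

Derivation:
Sextets: 4=56, u=46, I=8, K=10
24-bit: (56<<18) | (46<<12) | (8<<6) | 10
      = 0xE00000 | 0x02E000 | 0x000200 | 0x00000A
      = 0xE2E20A
Bytes: (v>>16)&0xFF=E2, (v>>8)&0xFF=E2, v&0xFF=0A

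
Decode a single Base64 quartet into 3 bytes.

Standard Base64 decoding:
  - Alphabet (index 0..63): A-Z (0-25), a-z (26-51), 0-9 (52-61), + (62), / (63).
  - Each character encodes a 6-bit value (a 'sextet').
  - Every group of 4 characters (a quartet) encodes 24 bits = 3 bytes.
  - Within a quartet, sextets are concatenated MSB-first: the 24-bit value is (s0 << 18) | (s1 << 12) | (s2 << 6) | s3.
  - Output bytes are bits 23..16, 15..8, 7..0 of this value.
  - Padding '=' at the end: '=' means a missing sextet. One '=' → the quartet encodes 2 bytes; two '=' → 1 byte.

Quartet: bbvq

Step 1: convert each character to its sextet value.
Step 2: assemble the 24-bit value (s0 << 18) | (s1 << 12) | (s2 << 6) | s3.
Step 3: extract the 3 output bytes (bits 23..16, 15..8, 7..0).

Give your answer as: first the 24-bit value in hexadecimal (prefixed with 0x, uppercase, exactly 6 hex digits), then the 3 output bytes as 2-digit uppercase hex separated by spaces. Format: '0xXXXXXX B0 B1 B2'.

Sextets: b=27, b=27, v=47, q=42
24-bit: (27<<18) | (27<<12) | (47<<6) | 42
      = 0x6C0000 | 0x01B000 | 0x000BC0 | 0x00002A
      = 0x6DBBEA
Bytes: (v>>16)&0xFF=6D, (v>>8)&0xFF=BB, v&0xFF=EA

Answer: 0x6DBBEA 6D BB EA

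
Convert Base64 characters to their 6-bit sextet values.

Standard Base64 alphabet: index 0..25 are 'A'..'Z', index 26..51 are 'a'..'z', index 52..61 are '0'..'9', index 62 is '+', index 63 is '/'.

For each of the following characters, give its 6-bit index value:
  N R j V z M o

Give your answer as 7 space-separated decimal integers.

Answer: 13 17 35 21 51 12 40

Derivation:
'N': A..Z range, ord('N') − ord('A') = 13
'R': A..Z range, ord('R') − ord('A') = 17
'j': a..z range, 26 + ord('j') − ord('a') = 35
'V': A..Z range, ord('V') − ord('A') = 21
'z': a..z range, 26 + ord('z') − ord('a') = 51
'M': A..Z range, ord('M') − ord('A') = 12
'o': a..z range, 26 + ord('o') − ord('a') = 40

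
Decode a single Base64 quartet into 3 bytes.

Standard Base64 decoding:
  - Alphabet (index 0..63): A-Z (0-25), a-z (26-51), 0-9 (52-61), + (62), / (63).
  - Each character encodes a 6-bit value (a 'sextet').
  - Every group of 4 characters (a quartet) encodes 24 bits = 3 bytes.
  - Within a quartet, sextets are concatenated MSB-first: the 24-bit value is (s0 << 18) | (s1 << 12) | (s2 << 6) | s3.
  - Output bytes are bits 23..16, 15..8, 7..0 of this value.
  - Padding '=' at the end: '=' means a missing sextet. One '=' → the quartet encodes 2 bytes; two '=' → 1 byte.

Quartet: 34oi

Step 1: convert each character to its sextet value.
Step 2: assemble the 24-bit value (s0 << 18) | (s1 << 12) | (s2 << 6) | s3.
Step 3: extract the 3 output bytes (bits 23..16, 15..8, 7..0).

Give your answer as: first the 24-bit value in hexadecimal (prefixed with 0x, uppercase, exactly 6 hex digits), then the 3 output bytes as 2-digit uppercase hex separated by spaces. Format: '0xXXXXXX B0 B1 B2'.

Answer: 0xDF8A22 DF 8A 22

Derivation:
Sextets: 3=55, 4=56, o=40, i=34
24-bit: (55<<18) | (56<<12) | (40<<6) | 34
      = 0xDC0000 | 0x038000 | 0x000A00 | 0x000022
      = 0xDF8A22
Bytes: (v>>16)&0xFF=DF, (v>>8)&0xFF=8A, v&0xFF=22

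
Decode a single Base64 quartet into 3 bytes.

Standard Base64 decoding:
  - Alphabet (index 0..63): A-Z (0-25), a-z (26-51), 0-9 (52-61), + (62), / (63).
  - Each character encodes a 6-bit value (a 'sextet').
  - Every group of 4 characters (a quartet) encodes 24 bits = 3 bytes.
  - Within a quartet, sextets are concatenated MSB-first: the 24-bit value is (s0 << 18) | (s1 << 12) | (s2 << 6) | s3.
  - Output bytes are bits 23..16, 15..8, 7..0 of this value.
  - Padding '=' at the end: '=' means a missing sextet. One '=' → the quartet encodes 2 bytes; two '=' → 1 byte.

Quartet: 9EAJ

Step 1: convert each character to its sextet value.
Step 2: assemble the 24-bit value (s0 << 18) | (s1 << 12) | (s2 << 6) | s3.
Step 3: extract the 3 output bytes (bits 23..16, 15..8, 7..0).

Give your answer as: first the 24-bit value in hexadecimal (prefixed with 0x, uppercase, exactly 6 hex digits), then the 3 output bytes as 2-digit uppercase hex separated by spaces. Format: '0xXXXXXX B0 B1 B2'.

Sextets: 9=61, E=4, A=0, J=9
24-bit: (61<<18) | (4<<12) | (0<<6) | 9
      = 0xF40000 | 0x004000 | 0x000000 | 0x000009
      = 0xF44009
Bytes: (v>>16)&0xFF=F4, (v>>8)&0xFF=40, v&0xFF=09

Answer: 0xF44009 F4 40 09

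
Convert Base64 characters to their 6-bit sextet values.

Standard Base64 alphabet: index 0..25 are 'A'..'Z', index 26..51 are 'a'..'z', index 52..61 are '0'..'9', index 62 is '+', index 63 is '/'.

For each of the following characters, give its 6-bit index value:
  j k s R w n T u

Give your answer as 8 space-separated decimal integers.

Answer: 35 36 44 17 48 39 19 46

Derivation:
'j': a..z range, 26 + ord('j') − ord('a') = 35
'k': a..z range, 26 + ord('k') − ord('a') = 36
's': a..z range, 26 + ord('s') − ord('a') = 44
'R': A..Z range, ord('R') − ord('A') = 17
'w': a..z range, 26 + ord('w') − ord('a') = 48
'n': a..z range, 26 + ord('n') − ord('a') = 39
'T': A..Z range, ord('T') − ord('A') = 19
'u': a..z range, 26 + ord('u') − ord('a') = 46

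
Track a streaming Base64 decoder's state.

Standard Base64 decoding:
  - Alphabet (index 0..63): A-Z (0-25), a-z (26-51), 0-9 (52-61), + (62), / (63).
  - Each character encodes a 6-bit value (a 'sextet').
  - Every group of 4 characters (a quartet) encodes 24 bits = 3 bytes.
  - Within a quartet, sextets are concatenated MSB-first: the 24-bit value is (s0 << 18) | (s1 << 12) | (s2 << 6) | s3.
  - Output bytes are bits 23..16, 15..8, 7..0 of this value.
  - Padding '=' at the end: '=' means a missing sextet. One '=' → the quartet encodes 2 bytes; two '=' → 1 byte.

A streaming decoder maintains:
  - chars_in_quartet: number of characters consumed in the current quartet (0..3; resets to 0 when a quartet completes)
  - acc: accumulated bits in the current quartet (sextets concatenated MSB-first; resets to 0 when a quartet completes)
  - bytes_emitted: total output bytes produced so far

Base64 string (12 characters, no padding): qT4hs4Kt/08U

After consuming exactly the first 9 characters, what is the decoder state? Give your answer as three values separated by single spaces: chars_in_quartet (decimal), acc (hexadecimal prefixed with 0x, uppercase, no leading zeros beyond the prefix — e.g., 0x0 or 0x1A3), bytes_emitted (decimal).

Answer: 1 0x3F 6

Derivation:
After char 0 ('q'=42): chars_in_quartet=1 acc=0x2A bytes_emitted=0
After char 1 ('T'=19): chars_in_quartet=2 acc=0xA93 bytes_emitted=0
After char 2 ('4'=56): chars_in_quartet=3 acc=0x2A4F8 bytes_emitted=0
After char 3 ('h'=33): chars_in_quartet=4 acc=0xA93E21 -> emit A9 3E 21, reset; bytes_emitted=3
After char 4 ('s'=44): chars_in_quartet=1 acc=0x2C bytes_emitted=3
After char 5 ('4'=56): chars_in_quartet=2 acc=0xB38 bytes_emitted=3
After char 6 ('K'=10): chars_in_quartet=3 acc=0x2CE0A bytes_emitted=3
After char 7 ('t'=45): chars_in_quartet=4 acc=0xB382AD -> emit B3 82 AD, reset; bytes_emitted=6
After char 8 ('/'=63): chars_in_quartet=1 acc=0x3F bytes_emitted=6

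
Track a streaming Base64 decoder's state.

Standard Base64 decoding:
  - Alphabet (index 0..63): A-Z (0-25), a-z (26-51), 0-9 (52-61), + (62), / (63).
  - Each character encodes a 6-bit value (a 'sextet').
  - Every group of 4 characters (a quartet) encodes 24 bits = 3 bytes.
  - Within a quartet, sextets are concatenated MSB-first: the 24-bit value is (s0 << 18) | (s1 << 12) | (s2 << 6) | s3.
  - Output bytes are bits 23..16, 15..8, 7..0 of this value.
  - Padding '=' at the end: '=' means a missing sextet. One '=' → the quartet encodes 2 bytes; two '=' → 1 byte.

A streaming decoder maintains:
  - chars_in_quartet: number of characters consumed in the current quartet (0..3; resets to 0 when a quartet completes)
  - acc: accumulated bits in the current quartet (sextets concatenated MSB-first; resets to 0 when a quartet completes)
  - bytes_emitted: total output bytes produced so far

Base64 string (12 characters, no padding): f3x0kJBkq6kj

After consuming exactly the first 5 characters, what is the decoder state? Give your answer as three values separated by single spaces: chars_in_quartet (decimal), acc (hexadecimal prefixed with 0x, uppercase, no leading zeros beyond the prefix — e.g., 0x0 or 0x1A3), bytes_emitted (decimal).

After char 0 ('f'=31): chars_in_quartet=1 acc=0x1F bytes_emitted=0
After char 1 ('3'=55): chars_in_quartet=2 acc=0x7F7 bytes_emitted=0
After char 2 ('x'=49): chars_in_quartet=3 acc=0x1FDF1 bytes_emitted=0
After char 3 ('0'=52): chars_in_quartet=4 acc=0x7F7C74 -> emit 7F 7C 74, reset; bytes_emitted=3
After char 4 ('k'=36): chars_in_quartet=1 acc=0x24 bytes_emitted=3

Answer: 1 0x24 3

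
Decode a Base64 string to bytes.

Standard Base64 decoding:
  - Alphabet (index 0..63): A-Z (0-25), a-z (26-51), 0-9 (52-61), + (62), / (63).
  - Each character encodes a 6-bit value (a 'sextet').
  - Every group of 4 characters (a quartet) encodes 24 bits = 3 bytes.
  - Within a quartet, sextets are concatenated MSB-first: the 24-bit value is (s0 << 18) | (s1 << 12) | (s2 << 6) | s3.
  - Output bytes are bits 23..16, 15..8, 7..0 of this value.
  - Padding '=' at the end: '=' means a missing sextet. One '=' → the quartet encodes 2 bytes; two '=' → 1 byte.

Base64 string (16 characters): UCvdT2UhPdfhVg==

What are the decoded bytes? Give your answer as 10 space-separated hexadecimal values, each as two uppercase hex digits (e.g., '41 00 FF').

Answer: 50 2B DD 4F 65 21 3D D7 E1 56

Derivation:
After char 0 ('U'=20): chars_in_quartet=1 acc=0x14 bytes_emitted=0
After char 1 ('C'=2): chars_in_quartet=2 acc=0x502 bytes_emitted=0
After char 2 ('v'=47): chars_in_quartet=3 acc=0x140AF bytes_emitted=0
After char 3 ('d'=29): chars_in_quartet=4 acc=0x502BDD -> emit 50 2B DD, reset; bytes_emitted=3
After char 4 ('T'=19): chars_in_quartet=1 acc=0x13 bytes_emitted=3
After char 5 ('2'=54): chars_in_quartet=2 acc=0x4F6 bytes_emitted=3
After char 6 ('U'=20): chars_in_quartet=3 acc=0x13D94 bytes_emitted=3
After char 7 ('h'=33): chars_in_quartet=4 acc=0x4F6521 -> emit 4F 65 21, reset; bytes_emitted=6
After char 8 ('P'=15): chars_in_quartet=1 acc=0xF bytes_emitted=6
After char 9 ('d'=29): chars_in_quartet=2 acc=0x3DD bytes_emitted=6
After char 10 ('f'=31): chars_in_quartet=3 acc=0xF75F bytes_emitted=6
After char 11 ('h'=33): chars_in_quartet=4 acc=0x3DD7E1 -> emit 3D D7 E1, reset; bytes_emitted=9
After char 12 ('V'=21): chars_in_quartet=1 acc=0x15 bytes_emitted=9
After char 13 ('g'=32): chars_in_quartet=2 acc=0x560 bytes_emitted=9
Padding '==': partial quartet acc=0x560 -> emit 56; bytes_emitted=10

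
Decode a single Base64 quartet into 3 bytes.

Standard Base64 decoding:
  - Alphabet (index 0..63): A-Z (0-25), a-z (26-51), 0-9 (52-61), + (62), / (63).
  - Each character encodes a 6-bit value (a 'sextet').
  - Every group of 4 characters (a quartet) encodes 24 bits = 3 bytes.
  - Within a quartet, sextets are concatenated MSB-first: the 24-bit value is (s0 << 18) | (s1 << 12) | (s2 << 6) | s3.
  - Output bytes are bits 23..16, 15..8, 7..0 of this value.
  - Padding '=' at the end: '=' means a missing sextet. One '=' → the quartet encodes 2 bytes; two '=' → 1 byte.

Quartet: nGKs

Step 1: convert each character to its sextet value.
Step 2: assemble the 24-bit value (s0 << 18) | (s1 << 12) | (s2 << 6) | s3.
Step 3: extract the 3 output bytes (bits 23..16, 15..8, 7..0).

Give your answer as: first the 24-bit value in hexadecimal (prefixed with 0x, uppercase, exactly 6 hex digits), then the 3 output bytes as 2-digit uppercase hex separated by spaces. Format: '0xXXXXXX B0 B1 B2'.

Sextets: n=39, G=6, K=10, s=44
24-bit: (39<<18) | (6<<12) | (10<<6) | 44
      = 0x9C0000 | 0x006000 | 0x000280 | 0x00002C
      = 0x9C62AC
Bytes: (v>>16)&0xFF=9C, (v>>8)&0xFF=62, v&0xFF=AC

Answer: 0x9C62AC 9C 62 AC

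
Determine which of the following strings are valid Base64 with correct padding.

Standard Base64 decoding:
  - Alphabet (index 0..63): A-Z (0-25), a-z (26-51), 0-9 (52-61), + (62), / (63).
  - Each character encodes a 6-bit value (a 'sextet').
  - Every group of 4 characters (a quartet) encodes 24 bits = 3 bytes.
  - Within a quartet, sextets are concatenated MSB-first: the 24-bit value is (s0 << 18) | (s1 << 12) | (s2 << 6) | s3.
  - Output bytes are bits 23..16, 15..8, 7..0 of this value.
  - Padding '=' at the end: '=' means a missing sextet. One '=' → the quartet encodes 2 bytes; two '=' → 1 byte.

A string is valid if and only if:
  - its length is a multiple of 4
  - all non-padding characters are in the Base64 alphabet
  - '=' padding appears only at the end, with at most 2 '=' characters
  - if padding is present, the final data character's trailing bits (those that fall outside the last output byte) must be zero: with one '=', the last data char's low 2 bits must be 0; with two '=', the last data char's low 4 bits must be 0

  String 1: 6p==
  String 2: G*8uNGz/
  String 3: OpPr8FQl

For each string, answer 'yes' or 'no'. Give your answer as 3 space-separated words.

String 1: '6p==' → invalid (bad trailing bits)
String 2: 'G*8uNGz/' → invalid (bad char(s): ['*'])
String 3: 'OpPr8FQl' → valid

Answer: no no yes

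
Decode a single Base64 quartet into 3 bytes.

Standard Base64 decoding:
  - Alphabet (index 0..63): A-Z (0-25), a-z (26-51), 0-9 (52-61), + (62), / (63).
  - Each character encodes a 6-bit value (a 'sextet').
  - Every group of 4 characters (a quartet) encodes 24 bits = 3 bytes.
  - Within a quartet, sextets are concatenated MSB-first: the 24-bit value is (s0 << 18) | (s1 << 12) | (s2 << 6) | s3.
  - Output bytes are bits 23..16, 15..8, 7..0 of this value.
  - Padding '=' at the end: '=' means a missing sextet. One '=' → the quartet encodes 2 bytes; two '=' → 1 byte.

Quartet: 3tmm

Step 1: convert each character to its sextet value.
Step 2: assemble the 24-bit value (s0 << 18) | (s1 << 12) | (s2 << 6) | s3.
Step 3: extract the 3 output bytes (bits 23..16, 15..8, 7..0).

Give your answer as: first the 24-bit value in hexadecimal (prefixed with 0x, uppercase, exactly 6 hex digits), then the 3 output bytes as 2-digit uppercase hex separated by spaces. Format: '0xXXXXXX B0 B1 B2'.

Sextets: 3=55, t=45, m=38, m=38
24-bit: (55<<18) | (45<<12) | (38<<6) | 38
      = 0xDC0000 | 0x02D000 | 0x000980 | 0x000026
      = 0xDED9A6
Bytes: (v>>16)&0xFF=DE, (v>>8)&0xFF=D9, v&0xFF=A6

Answer: 0xDED9A6 DE D9 A6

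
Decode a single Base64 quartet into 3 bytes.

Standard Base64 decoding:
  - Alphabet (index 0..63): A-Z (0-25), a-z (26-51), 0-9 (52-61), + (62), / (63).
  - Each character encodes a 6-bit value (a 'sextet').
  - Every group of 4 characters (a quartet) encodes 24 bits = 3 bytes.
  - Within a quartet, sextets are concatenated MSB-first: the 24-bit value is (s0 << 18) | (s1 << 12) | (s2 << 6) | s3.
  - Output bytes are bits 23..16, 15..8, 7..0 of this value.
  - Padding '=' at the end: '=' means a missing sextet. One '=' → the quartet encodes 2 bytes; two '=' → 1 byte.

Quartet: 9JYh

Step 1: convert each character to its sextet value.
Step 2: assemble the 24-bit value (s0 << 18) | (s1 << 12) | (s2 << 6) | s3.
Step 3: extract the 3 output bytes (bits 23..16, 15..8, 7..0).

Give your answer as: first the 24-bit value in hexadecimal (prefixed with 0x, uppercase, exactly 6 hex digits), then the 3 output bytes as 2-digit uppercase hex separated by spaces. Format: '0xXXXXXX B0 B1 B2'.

Answer: 0xF49621 F4 96 21

Derivation:
Sextets: 9=61, J=9, Y=24, h=33
24-bit: (61<<18) | (9<<12) | (24<<6) | 33
      = 0xF40000 | 0x009000 | 0x000600 | 0x000021
      = 0xF49621
Bytes: (v>>16)&0xFF=F4, (v>>8)&0xFF=96, v&0xFF=21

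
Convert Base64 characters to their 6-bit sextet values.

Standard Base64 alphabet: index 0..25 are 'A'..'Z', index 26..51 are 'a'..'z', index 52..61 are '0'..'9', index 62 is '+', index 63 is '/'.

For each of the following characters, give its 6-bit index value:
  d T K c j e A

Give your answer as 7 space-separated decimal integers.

'd': a..z range, 26 + ord('d') − ord('a') = 29
'T': A..Z range, ord('T') − ord('A') = 19
'K': A..Z range, ord('K') − ord('A') = 10
'c': a..z range, 26 + ord('c') − ord('a') = 28
'j': a..z range, 26 + ord('j') − ord('a') = 35
'e': a..z range, 26 + ord('e') − ord('a') = 30
'A': A..Z range, ord('A') − ord('A') = 0

Answer: 29 19 10 28 35 30 0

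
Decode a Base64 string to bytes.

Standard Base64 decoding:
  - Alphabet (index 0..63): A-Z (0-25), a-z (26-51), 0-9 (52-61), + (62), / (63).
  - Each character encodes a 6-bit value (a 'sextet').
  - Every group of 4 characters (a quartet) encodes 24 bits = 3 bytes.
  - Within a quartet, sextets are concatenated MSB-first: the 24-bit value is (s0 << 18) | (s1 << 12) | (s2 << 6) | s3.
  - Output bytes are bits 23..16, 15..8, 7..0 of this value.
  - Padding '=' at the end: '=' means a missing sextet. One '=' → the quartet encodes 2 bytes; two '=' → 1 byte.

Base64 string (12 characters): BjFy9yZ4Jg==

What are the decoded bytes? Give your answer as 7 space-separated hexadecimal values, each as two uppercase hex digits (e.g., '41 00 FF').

After char 0 ('B'=1): chars_in_quartet=1 acc=0x1 bytes_emitted=0
After char 1 ('j'=35): chars_in_quartet=2 acc=0x63 bytes_emitted=0
After char 2 ('F'=5): chars_in_quartet=3 acc=0x18C5 bytes_emitted=0
After char 3 ('y'=50): chars_in_quartet=4 acc=0x63172 -> emit 06 31 72, reset; bytes_emitted=3
After char 4 ('9'=61): chars_in_quartet=1 acc=0x3D bytes_emitted=3
After char 5 ('y'=50): chars_in_quartet=2 acc=0xF72 bytes_emitted=3
After char 6 ('Z'=25): chars_in_quartet=3 acc=0x3DC99 bytes_emitted=3
After char 7 ('4'=56): chars_in_quartet=4 acc=0xF72678 -> emit F7 26 78, reset; bytes_emitted=6
After char 8 ('J'=9): chars_in_quartet=1 acc=0x9 bytes_emitted=6
After char 9 ('g'=32): chars_in_quartet=2 acc=0x260 bytes_emitted=6
Padding '==': partial quartet acc=0x260 -> emit 26; bytes_emitted=7

Answer: 06 31 72 F7 26 78 26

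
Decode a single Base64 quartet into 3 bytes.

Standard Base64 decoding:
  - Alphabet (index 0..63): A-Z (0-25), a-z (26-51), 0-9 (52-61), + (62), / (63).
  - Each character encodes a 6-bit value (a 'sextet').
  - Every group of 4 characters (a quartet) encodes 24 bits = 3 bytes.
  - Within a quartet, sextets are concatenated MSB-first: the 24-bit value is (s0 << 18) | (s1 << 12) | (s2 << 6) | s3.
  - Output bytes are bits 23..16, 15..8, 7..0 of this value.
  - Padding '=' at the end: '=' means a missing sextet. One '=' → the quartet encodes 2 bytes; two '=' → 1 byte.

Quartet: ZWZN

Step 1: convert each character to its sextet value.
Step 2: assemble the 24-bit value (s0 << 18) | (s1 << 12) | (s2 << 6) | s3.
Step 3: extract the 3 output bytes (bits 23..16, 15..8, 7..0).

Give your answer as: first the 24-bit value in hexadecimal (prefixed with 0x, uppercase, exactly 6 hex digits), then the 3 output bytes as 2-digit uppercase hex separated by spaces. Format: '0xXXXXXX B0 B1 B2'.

Answer: 0x65664D 65 66 4D

Derivation:
Sextets: Z=25, W=22, Z=25, N=13
24-bit: (25<<18) | (22<<12) | (25<<6) | 13
      = 0x640000 | 0x016000 | 0x000640 | 0x00000D
      = 0x65664D
Bytes: (v>>16)&0xFF=65, (v>>8)&0xFF=66, v&0xFF=4D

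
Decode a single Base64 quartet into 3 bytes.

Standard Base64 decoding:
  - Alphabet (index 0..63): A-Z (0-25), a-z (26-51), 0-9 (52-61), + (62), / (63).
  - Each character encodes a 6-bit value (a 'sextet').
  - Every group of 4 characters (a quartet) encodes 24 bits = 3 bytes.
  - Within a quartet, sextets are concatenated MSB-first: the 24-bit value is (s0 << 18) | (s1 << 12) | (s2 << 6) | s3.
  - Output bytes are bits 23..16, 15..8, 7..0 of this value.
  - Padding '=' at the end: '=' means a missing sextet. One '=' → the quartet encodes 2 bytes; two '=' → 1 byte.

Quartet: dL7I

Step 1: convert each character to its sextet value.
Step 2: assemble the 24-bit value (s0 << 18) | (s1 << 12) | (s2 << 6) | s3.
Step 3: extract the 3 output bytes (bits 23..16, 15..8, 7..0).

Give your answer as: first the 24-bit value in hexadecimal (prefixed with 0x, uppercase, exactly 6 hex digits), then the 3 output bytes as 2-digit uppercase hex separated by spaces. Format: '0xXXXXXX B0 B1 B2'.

Sextets: d=29, L=11, 7=59, I=8
24-bit: (29<<18) | (11<<12) | (59<<6) | 8
      = 0x740000 | 0x00B000 | 0x000EC0 | 0x000008
      = 0x74BEC8
Bytes: (v>>16)&0xFF=74, (v>>8)&0xFF=BE, v&0xFF=C8

Answer: 0x74BEC8 74 BE C8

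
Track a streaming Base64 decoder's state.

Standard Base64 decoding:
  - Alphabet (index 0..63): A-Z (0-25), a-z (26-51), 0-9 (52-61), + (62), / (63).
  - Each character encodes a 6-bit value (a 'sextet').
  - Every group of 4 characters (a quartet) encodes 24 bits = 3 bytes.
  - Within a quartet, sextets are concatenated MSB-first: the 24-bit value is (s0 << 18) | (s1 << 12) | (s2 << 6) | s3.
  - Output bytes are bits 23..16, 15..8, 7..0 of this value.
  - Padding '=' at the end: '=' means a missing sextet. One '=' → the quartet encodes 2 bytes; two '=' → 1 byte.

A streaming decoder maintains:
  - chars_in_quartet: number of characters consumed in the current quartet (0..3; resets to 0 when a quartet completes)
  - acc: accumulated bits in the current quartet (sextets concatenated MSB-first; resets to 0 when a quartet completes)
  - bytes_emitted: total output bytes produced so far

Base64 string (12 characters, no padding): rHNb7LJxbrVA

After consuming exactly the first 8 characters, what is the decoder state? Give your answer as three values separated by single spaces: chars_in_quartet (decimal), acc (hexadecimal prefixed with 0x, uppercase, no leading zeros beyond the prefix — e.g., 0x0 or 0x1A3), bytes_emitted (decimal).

After char 0 ('r'=43): chars_in_quartet=1 acc=0x2B bytes_emitted=0
After char 1 ('H'=7): chars_in_quartet=2 acc=0xAC7 bytes_emitted=0
After char 2 ('N'=13): chars_in_quartet=3 acc=0x2B1CD bytes_emitted=0
After char 3 ('b'=27): chars_in_quartet=4 acc=0xAC735B -> emit AC 73 5B, reset; bytes_emitted=3
After char 4 ('7'=59): chars_in_quartet=1 acc=0x3B bytes_emitted=3
After char 5 ('L'=11): chars_in_quartet=2 acc=0xECB bytes_emitted=3
After char 6 ('J'=9): chars_in_quartet=3 acc=0x3B2C9 bytes_emitted=3
After char 7 ('x'=49): chars_in_quartet=4 acc=0xECB271 -> emit EC B2 71, reset; bytes_emitted=6

Answer: 0 0x0 6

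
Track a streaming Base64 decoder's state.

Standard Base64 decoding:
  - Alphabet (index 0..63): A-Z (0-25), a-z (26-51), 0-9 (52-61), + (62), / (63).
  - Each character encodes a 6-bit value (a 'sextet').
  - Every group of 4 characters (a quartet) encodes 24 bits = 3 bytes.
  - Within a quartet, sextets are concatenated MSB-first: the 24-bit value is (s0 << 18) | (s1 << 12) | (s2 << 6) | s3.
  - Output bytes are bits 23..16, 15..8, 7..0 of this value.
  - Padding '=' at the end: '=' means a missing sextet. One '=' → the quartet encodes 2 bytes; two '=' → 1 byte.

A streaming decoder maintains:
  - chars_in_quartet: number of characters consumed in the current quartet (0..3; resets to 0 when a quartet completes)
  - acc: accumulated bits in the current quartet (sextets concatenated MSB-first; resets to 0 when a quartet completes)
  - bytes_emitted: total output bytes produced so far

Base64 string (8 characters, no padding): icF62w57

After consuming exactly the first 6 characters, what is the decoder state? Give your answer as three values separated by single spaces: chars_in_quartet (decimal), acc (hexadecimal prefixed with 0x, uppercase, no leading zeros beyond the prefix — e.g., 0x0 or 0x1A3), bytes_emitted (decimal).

After char 0 ('i'=34): chars_in_quartet=1 acc=0x22 bytes_emitted=0
After char 1 ('c'=28): chars_in_quartet=2 acc=0x89C bytes_emitted=0
After char 2 ('F'=5): chars_in_quartet=3 acc=0x22705 bytes_emitted=0
After char 3 ('6'=58): chars_in_quartet=4 acc=0x89C17A -> emit 89 C1 7A, reset; bytes_emitted=3
After char 4 ('2'=54): chars_in_quartet=1 acc=0x36 bytes_emitted=3
After char 5 ('w'=48): chars_in_quartet=2 acc=0xDB0 bytes_emitted=3

Answer: 2 0xDB0 3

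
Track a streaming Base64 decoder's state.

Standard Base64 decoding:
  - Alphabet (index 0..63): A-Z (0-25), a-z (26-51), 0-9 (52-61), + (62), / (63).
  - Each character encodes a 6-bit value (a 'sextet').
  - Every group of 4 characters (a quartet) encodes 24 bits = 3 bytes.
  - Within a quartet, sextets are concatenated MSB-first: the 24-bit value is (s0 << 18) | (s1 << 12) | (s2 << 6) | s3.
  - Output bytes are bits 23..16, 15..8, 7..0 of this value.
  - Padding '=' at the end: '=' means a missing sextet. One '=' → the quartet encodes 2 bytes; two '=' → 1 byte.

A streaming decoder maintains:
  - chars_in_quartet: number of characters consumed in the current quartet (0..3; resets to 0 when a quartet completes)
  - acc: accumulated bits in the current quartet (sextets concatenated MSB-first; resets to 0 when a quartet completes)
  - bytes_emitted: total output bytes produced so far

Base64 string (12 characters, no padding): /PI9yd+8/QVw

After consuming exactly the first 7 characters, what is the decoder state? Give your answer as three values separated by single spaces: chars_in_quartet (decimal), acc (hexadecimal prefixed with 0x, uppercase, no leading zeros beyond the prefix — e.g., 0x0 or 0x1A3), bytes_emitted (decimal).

Answer: 3 0x3277E 3

Derivation:
After char 0 ('/'=63): chars_in_quartet=1 acc=0x3F bytes_emitted=0
After char 1 ('P'=15): chars_in_quartet=2 acc=0xFCF bytes_emitted=0
After char 2 ('I'=8): chars_in_quartet=3 acc=0x3F3C8 bytes_emitted=0
After char 3 ('9'=61): chars_in_quartet=4 acc=0xFCF23D -> emit FC F2 3D, reset; bytes_emitted=3
After char 4 ('y'=50): chars_in_quartet=1 acc=0x32 bytes_emitted=3
After char 5 ('d'=29): chars_in_quartet=2 acc=0xC9D bytes_emitted=3
After char 6 ('+'=62): chars_in_quartet=3 acc=0x3277E bytes_emitted=3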